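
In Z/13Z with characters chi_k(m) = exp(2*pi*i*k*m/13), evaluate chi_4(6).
chi_4(6) = zeta_13^24 = exp(-4*I*pi/13)

chi_4(6) = zeta_13^(4*6) = zeta_13^24. Since zeta_13^13 = 1, this equals zeta_13^11 = exp(2*pi*i*11/13) = exp(-4*I*pi/13).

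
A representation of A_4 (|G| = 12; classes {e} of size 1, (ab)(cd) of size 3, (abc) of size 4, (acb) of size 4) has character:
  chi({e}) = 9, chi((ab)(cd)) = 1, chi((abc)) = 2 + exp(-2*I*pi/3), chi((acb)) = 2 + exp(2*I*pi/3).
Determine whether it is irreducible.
Not irreducible (reducible): <chi, chi> = 9 > 1.

Why: <chi, chi> = (1/|G|) sum_C |C| * |chi(C)|^2 = (1/12)[1*|9|^2 + 3*|1|^2 + 4*|2 + exp(-2*I*pi/3)|^2 + 4*|2 + exp(2*I*pi/3)|^2]
  = (1/12)[(81) + (3) + (12) + (12)] = 108/12 = 9.
(Exp terms are combined using exp(i*s)*conj(exp(i*t)) = exp(i*(s-t)), and sums of them are collapsed using the identity that for every m > 1 the m distinct m-th roots of unity sum to 0, e.g. 1 + exp(2*I*pi/3) + exp(-2*I*pi/3) = 0.)
A character is irreducible iff <chi, chi> = 1, so this representation is reducible.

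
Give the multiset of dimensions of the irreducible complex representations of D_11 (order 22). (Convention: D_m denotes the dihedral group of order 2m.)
Dimensions: 1, 1, 2, 2, 2, 2, 2

Justification: There are 7 irreducibles (= number of conjugacy classes). Their dimensions d_i satisfy sum d_i^2 = |G| = 22: 1 + 1 + 4 + 4 + 4 + 4 + 4 = 22.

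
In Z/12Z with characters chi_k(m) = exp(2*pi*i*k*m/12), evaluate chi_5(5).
chi_5(5) = zeta_12^25 = exp(I*pi/6)

Proof sketch: chi_5(5) = zeta_12^(5*5) = zeta_12^25. Since zeta_12^12 = 1, this equals zeta_12^1 = exp(2*pi*i*1/12) = exp(I*pi/6).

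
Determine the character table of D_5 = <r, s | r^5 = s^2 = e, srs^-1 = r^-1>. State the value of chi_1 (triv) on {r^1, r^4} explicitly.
Conjugacy classes: {e} of size 1, {r^1, r^4} of size 2, {r^2, r^3} of size 2, {s, sr, ..., sr^4} of size 5.
Character table:
  irrep \ class              {e} (size 1)  {r^1, r^4} (size 2)  {r^2, r^3} (size 2)  {s, sr, ..., sr^4} (size 5)
  chi_1 (triv)               1             1                    1                    1                          
  chi_2 (sign: r->1, s->-1)  1             1                    1                    -1                         
  chi_3 (2d, j=1)            2             -1/2 + sqrt(5)/2     -sqrt(5)/2 - 1/2     0                          
  chi_4 (2d, j=2)            2             -sqrt(5)/2 - 1/2     -1/2 + sqrt(5)/2     0                          

Spot check: chi_1 (triv) on {r^1, r^4} = 1.

Argument: D_5 has order 2*5 = 10 with 4 conjugacy classes, hence 4 irreducibles. Sum of squared dims 1 + 1 + 4 + 4 = 10 = |G|. Linear characters come from the abelianisation; the 2-dimensional irreps have character r^k -> 2*cos(2*pi*j*k/5), reflections -> 0.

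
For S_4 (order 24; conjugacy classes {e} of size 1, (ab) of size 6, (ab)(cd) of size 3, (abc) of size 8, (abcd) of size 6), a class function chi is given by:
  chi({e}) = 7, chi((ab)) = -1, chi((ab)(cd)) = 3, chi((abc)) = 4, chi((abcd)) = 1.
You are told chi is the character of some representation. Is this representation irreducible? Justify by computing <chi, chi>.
Not irreducible (reducible): <chi, chi> = 9 > 1.

Justification: <chi, chi> = (1/|G|) sum_C |C| * |chi(C)|^2 = (1/24)[1*|7|^2 + 6*|-1|^2 + 3*|3|^2 + 8*|4|^2 + 6*|1|^2]
  = (1/24)[(49) + (6) + (27) + (128) + (6)] = 216/24 = 9.
A character is irreducible iff <chi, chi> = 1, so this representation is reducible.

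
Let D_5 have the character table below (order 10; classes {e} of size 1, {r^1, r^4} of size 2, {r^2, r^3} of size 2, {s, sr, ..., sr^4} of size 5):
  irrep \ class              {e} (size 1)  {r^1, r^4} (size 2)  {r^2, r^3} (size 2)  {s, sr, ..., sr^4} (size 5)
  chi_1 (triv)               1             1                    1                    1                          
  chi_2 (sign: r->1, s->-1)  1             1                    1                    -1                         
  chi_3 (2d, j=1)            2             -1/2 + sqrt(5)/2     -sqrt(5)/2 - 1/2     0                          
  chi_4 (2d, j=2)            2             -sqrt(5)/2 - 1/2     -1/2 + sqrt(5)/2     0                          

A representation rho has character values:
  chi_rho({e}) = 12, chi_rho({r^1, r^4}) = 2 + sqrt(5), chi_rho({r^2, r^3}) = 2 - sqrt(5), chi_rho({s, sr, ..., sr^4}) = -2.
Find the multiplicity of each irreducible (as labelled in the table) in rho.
Multiplicities: chi_1: 1, chi_2: 3, chi_3: 3, chi_4: 1.

Use <chi_rho, chi> = (1/|G|) sum_C |C| * chi_rho(C) * conj(chi(C)) with |G| = 10 for each irreducible chi in the table:
  <chi_rho, chi_1> = (1/10)[1*(12)*conj(1) + 2*(2 + sqrt(5))*conj(1) + 2*(2 - sqrt(5))*conj(1) + 5*(-2)*conj(1)]
      = (1/10)[(12) + (4 + 2*sqrt(5)) + (4 - 2*sqrt(5)) + (-10)] = 10/10 = 1
  <chi_rho, chi_2> = (1/10)[1*(12)*conj(1) + 2*(2 + sqrt(5))*conj(1) + 2*(2 - sqrt(5))*conj(1) + 5*(-2)*conj(-1)]
      = (1/10)[(12) + (4 + 2*sqrt(5)) + (4 - 2*sqrt(5)) + (10)] = 30/10 = 3
  <chi_rho, chi_3> = (1/10)[1*(12)*conj(2) + 2*(2 + sqrt(5))*conj(-1/2 + sqrt(5)/2) + 2*(2 - sqrt(5))*conj(-sqrt(5)/2 - 1/2) + 5*(-2)*conj(0)]
      = (1/10)[(24) + (sqrt(5) + 3) + (3 - sqrt(5)) + (0)] = 30/10 = 3
  <chi_rho, chi_4> = (1/10)[1*(12)*conj(2) + 2*(2 + sqrt(5))*conj(-sqrt(5)/2 - 1/2) + 2*(2 - sqrt(5))*conj(-1/2 + sqrt(5)/2) + 5*(-2)*conj(0)]
      = (1/10)[(24) + (-7 - 3*sqrt(5)) + (-7 + 3*sqrt(5)) + (0)] = 10/10 = 1
Dimension check: dim(rho) = sum (mult * dim) = 1*1 + 3*1 + 3*2 + 1*2 = 12 = chi_rho(e) = 12.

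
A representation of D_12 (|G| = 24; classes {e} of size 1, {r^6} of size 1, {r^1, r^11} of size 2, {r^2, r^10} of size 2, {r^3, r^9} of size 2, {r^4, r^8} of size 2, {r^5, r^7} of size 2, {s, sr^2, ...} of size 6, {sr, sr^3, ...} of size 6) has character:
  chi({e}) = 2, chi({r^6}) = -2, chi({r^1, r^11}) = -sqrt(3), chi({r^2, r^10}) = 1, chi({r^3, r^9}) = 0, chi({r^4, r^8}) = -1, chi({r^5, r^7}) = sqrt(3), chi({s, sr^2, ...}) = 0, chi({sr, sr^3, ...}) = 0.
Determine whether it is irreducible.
Irreducible: <chi, chi> = 1.

Derivation: <chi, chi> = (1/|G|) sum_C |C| * |chi(C)|^2 = (1/24)[1*|2|^2 + 1*|-2|^2 + 2*|-sqrt(3)|^2 + 2*|1|^2 + 2*|0|^2 + 2*|-1|^2 + 2*|sqrt(3)|^2 + 6*|0|^2 + 6*|0|^2]
  = (1/24)[(4) + (4) + (6) + (2) + (0) + (2) + (6) + (0) + (0)] = 24/24 = 1.
A character is irreducible iff <chi, chi> = 1, so this representation is irreducible.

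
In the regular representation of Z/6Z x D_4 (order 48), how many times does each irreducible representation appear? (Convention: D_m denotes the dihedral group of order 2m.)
Each irreducible V_i of dimension d_i appears with multiplicity d_i, i.e. rho_reg = (direct sum over all irreducibles V_i) d_i V_i. The irreducible dimensions for Z/6Z x D_4 are 1, 1, 1, 1, 1, 1, 1, 1, 1, 1, 1, 1, 1, 1, 1, 1, 1, 1, 1, 1, 1, 1, 1, 1, 2, 2, 2, 2, 2, 2: 24 irreducibles of dimension 1, each with multiplicity 1; 6 irreducibles of dimension 2, each with multiplicity 2. Total dimension 24*1*1 + 6*2*2 = 48 = |G|.

Working: General theorem: in the regular representation of a finite group G, each irreducible appears with multiplicity equal to its dimension. Check: dim(rho_reg) = sum d_i^2 = 1 + 1 + 1 + 1 + 1 + 1 + 1 + 1 + 1 + 1 + 1 + 1 + 1 + 1 + 1 + 1 + 1 + 1 + 1 + 1 + 1 + 1 + 1 + 1 + 4 + 4 + 4 + 4 + 4 + 4 = 48 = |G|.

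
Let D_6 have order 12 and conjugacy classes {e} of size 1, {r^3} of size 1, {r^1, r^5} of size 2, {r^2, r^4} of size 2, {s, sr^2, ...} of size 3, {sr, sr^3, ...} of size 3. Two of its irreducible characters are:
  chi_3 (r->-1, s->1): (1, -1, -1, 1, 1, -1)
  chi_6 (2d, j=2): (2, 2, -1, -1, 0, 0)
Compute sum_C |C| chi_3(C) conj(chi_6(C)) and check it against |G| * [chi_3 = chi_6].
Sum = 0; so <chi_3, chi_6> = 0 (distinct irreducibles are orthogonal).

Justification: Compute term by term over conjugacy classes (|C| * chi_3(C) * conj(chi_6(C))):
  1*(1)*conj(2) + 1*(-1)*conj(2) + 2*(-1)*conj(-1) + 2*(1)*conj(-1) + 3*(1)*conj(0) + 3*(-1)*conj(0)
  = (2) + (-2) + (2) + (-2) + (0) + (0)
  = 0.
Dividing by |G| = 12 gives 0/12 = 0, matching the row-orthogonality relation <chi_3, chi_6> = [chi_3 = chi_6].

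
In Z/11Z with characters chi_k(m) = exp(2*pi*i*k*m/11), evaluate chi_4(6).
chi_4(6) = zeta_11^24 = exp(4*I*pi/11)

chi_4(6) = zeta_11^(4*6) = zeta_11^24. Since zeta_11^11 = 1, this equals zeta_11^2 = exp(2*pi*i*2/11) = exp(4*I*pi/11).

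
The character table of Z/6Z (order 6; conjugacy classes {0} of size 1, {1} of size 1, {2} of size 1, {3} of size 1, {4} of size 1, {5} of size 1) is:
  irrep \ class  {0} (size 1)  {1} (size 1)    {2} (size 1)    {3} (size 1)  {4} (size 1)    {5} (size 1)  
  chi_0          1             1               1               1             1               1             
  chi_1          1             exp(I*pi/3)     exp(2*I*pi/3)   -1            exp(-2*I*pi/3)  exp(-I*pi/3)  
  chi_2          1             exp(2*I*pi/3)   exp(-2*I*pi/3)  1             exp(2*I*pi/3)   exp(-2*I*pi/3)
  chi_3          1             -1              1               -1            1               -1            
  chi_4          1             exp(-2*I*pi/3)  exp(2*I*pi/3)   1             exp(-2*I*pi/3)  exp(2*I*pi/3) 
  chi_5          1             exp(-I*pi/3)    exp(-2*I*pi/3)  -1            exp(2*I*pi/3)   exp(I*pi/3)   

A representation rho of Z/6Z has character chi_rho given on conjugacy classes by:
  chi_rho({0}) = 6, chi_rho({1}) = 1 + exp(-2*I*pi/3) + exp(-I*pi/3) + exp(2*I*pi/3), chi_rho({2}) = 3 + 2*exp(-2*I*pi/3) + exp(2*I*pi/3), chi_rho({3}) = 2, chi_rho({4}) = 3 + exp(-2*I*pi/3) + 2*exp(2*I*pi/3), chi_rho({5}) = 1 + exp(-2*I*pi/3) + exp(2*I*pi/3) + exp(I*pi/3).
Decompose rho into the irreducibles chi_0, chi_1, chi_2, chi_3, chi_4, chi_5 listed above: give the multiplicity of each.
Multiplicities: chi_0: 2, chi_1: 0, chi_2: 1, chi_3: 1, chi_4: 1, chi_5: 1.

Use <chi_rho, chi> = (1/|G|) sum_C |C| * chi_rho(C) * conj(chi(C)) with |G| = 6 for each irreducible chi in the table:
  <chi_rho, chi_0> = (1/6)[1*(6)*conj(1) + 1*(1 + exp(-2*I*pi/3) + exp(-I*pi/3) + exp(2*I*pi/3))*conj(1) + 1*(3 + 2*exp(-2*I*pi/3) + exp(2*I*pi/3))*conj(1) + 1*(2)*conj(1) + 1*(3 + exp(-2*I*pi/3) + 2*exp(2*I*pi/3))*conj(1) + 1*(1 + exp(-2*I*pi/3) + exp(2*I*pi/3) + exp(I*pi/3))*conj(1)]
      = (1/6)[(6) + (1 + exp(-2*I*pi/3) + exp(-I*pi/3) + exp(2*I*pi/3)) + (3 + 2*exp(-2*I*pi/3) + exp(2*I*pi/3)) + (2) + (3 + exp(-2*I*pi/3) + 2*exp(2*I*pi/3)) + (1 + exp(-2*I*pi/3) + exp(2*I*pi/3) + exp(I*pi/3))] = 12/6 = 2
  <chi_rho, chi_1> = (1/6)[1*(6)*conj(1) + 1*(1 + exp(-2*I*pi/3) + exp(-I*pi/3) + exp(2*I*pi/3))*conj(exp(I*pi/3)) + 1*(3 + 2*exp(-2*I*pi/3) + exp(2*I*pi/3))*conj(exp(2*I*pi/3)) + 1*(2)*conj(-1) + 1*(3 + exp(-2*I*pi/3) + 2*exp(2*I*pi/3))*conj(exp(-2*I*pi/3)) + 1*(1 + exp(-2*I*pi/3) + exp(2*I*pi/3) + exp(I*pi/3))*conj(exp(-I*pi/3))]
      = (1/6)[(6) + (-1 + exp(-2*I*pi/3) + exp(-I*pi/3) + exp(I*pi/3)) + (1 + 3*exp(-2*I*pi/3) + 2*exp(2*I*pi/3)) + (-2) + (1 + 2*exp(-2*I*pi/3) + 3*exp(2*I*pi/3)) + (-1 + exp(-I*pi/3) + exp(2*I*pi/3) + exp(I*pi/3))] = 0/6 = 0
  <chi_rho, chi_2> = (1/6)[1*(6)*conj(1) + 1*(1 + exp(-2*I*pi/3) + exp(-I*pi/3) + exp(2*I*pi/3))*conj(exp(2*I*pi/3)) + 1*(3 + 2*exp(-2*I*pi/3) + exp(2*I*pi/3))*conj(exp(-2*I*pi/3)) + 1*(2)*conj(1) + 1*(3 + exp(-2*I*pi/3) + 2*exp(2*I*pi/3))*conj(exp(2*I*pi/3)) + 1*(1 + exp(-2*I*pi/3) + exp(2*I*pi/3) + exp(I*pi/3))*conj(exp(-2*I*pi/3))]
      = (1/6)[(6) + (-1) + (2 + exp(-2*I*pi/3) + 3*exp(2*I*pi/3)) + (2) + (2 + 3*exp(-2*I*pi/3) + exp(2*I*pi/3)) + (-1)] = 6/6 = 1
  <chi_rho, chi_3> = (1/6)[1*(6)*conj(1) + 1*(1 + exp(-2*I*pi/3) + exp(-I*pi/3) + exp(2*I*pi/3))*conj(-1) + 1*(3 + 2*exp(-2*I*pi/3) + exp(2*I*pi/3))*conj(1) + 1*(2)*conj(-1) + 1*(3 + exp(-2*I*pi/3) + 2*exp(2*I*pi/3))*conj(1) + 1*(1 + exp(-2*I*pi/3) + exp(2*I*pi/3) + exp(I*pi/3))*conj(-1)]
      = (1/6)[(6) + (-1 - exp(2*I*pi/3) - exp(-I*pi/3) - exp(-2*I*pi/3)) + (3 + 2*exp(-2*I*pi/3) + exp(2*I*pi/3)) + (-2) + (3 + exp(-2*I*pi/3) + 2*exp(2*I*pi/3)) + (-1 - exp(I*pi/3) - exp(2*I*pi/3) - exp(-2*I*pi/3))] = 6/6 = 1
  <chi_rho, chi_4> = (1/6)[1*(6)*conj(1) + 1*(1 + exp(-2*I*pi/3) + exp(-I*pi/3) + exp(2*I*pi/3))*conj(exp(-2*I*pi/3)) + 1*(3 + 2*exp(-2*I*pi/3) + exp(2*I*pi/3))*conj(exp(2*I*pi/3)) + 1*(2)*conj(1) + 1*(3 + exp(-2*I*pi/3) + 2*exp(2*I*pi/3))*conj(exp(-2*I*pi/3)) + 1*(1 + exp(-2*I*pi/3) + exp(2*I*pi/3) + exp(I*pi/3))*conj(exp(2*I*pi/3))]
      = (1/6)[(6) + (1 + exp(-2*I*pi/3) + exp(2*I*pi/3) + exp(I*pi/3)) + (1 + 3*exp(-2*I*pi/3) + 2*exp(2*I*pi/3)) + (2) + (1 + 2*exp(-2*I*pi/3) + 3*exp(2*I*pi/3)) + (1 + exp(-2*I*pi/3) + exp(-I*pi/3) + exp(2*I*pi/3))] = 6/6 = 1
  <chi_rho, chi_5> = (1/6)[1*(6)*conj(1) + 1*(1 + exp(-2*I*pi/3) + exp(-I*pi/3) + exp(2*I*pi/3))*conj(exp(-I*pi/3)) + 1*(3 + 2*exp(-2*I*pi/3) + exp(2*I*pi/3))*conj(exp(-2*I*pi/3)) + 1*(2)*conj(-1) + 1*(3 + exp(-2*I*pi/3) + 2*exp(2*I*pi/3))*conj(exp(2*I*pi/3)) + 1*(1 + exp(-2*I*pi/3) + exp(2*I*pi/3) + exp(I*pi/3))*conj(exp(I*pi/3))]
      = (1/6)[(6) + (1) + (2 + exp(-2*I*pi/3) + 3*exp(2*I*pi/3)) + (-2) + (2 + 3*exp(-2*I*pi/3) + exp(2*I*pi/3)) + (1)] = 6/6 = 1
(Exp terms are combined using exp(i*s)*conj(exp(i*t)) = exp(i*(s-t)), and sums of them are collapsed using the identity that for every m > 1 the m distinct m-th roots of unity sum to 0, e.g. 1 + exp(2*I*pi/3) + exp(-2*I*pi/3) = 0.)
Dimension check: dim(rho) = sum (mult * dim) = 2*1 + 0*1 + 1*1 + 1*1 + 1*1 + 1*1 = 6 = chi_rho(e) = 6.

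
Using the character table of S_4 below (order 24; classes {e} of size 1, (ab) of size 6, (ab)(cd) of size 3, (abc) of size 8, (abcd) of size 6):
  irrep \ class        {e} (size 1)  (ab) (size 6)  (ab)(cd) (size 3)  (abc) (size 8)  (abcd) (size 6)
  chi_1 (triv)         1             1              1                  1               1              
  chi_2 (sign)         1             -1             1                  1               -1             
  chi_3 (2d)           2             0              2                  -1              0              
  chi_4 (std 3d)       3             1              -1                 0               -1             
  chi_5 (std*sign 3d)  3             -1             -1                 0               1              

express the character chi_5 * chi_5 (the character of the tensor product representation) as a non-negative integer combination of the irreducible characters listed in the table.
chi_5 tensor chi_5 = chi_1 + chi_3 + chi_4 + chi_5 (all other irreducibles have multiplicity 0).

Working: The character of a tensor product is the pointwise product (chi_5 * chi_5)(C) = chi_5(C) * chi_5(C):
  {e}: (3)*(3), (ab): (-1)*(-1), (ab)(cd): (-1)*(-1), (abc): (0)*(0), (abcd): (1)*(1)
so (chi_5 * chi_5) takes values
  {e} -> 9, (ab) -> 1, (ab)(cd) -> 1, (abc) -> 0, (abcd) -> 1.
Now take the inner product of this character with each irreducible chi from the table, <chi_5*chi_5, chi> = (1/24) sum_C |C| (chi_5*chi_5)(C) conj(chi(C)):
  <chi_5*chi_5, chi_1> = (1/24)[1*(9)*conj(1) + 6*(1)*conj(1) + 3*(1)*conj(1) + 8*(0)*conj(1) + 6*(1)*conj(1)]
      = (1/24)[(9) + (6) + (3) + (0) + (6)] = 24/24 = 1
  <chi_5*chi_5, chi_2> = (1/24)[1*(9)*conj(1) + 6*(1)*conj(-1) + 3*(1)*conj(1) + 8*(0)*conj(1) + 6*(1)*conj(-1)]
      = (1/24)[(9) + (-6) + (3) + (0) + (-6)] = 0/24 = 0
  <chi_5*chi_5, chi_3> = (1/24)[1*(9)*conj(2) + 6*(1)*conj(0) + 3*(1)*conj(2) + 8*(0)*conj(-1) + 6*(1)*conj(0)]
      = (1/24)[(18) + (0) + (6) + (0) + (0)] = 24/24 = 1
  <chi_5*chi_5, chi_4> = (1/24)[1*(9)*conj(3) + 6*(1)*conj(1) + 3*(1)*conj(-1) + 8*(0)*conj(0) + 6*(1)*conj(-1)]
      = (1/24)[(27) + (6) + (-3) + (0) + (-6)] = 24/24 = 1
  <chi_5*chi_5, chi_5> = (1/24)[1*(9)*conj(3) + 6*(1)*conj(-1) + 3*(1)*conj(-1) + 8*(0)*conj(0) + 6*(1)*conj(1)]
      = (1/24)[(27) + (-6) + (-3) + (0) + (6)] = 24/24 = 1
Hence the multiplicities are chi_1: 1, chi_3: 1, chi_4: 1, chi_5: 1. Dimension check: dim(chi_5)*dim(chi_5) = 3*3 = 9 and sum (mult * dim) = 1*1 + 1*2 + 1*3 + 1*3 = 9.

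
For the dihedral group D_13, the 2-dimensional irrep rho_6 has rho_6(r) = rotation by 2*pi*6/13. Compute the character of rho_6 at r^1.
chi_{rho_6}(r^1) = 2*cos(2*pi*6*1/13) = -2*cos(pi/13)

rho_6(r^1) is rotation by angle 2*pi*6*1/13, whose trace is 2*cos(2*pi*6*1/13) = -2*cos(pi/13).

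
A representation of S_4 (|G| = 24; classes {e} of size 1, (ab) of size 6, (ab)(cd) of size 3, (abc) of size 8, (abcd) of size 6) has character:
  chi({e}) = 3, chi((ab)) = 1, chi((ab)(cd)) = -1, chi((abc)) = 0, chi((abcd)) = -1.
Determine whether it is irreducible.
Irreducible: <chi, chi> = 1.

Reasoning: <chi, chi> = (1/|G|) sum_C |C| * |chi(C)|^2 = (1/24)[1*|3|^2 + 6*|1|^2 + 3*|-1|^2 + 8*|0|^2 + 6*|-1|^2]
  = (1/24)[(9) + (6) + (3) + (0) + (6)] = 24/24 = 1.
A character is irreducible iff <chi, chi> = 1, so this representation is irreducible.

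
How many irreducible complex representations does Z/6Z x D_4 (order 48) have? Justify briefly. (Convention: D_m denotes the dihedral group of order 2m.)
30

Justification: The number of irreducible complex representations of a finite group equals its number of conjugacy classes. For a direct product, #classes(G x H) = #classes(G) * #classes(H). Z/6Z has 6 classes (abelian), D_4 has 5 classes, so 6 * 5 = 30, so Z/6Z x D_4 (order 48) has exactly 30 irreducible complex representations.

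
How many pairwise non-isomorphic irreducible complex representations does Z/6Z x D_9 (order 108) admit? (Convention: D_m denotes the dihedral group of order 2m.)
36

Explanation: The number of irreducible complex representations of a finite group equals its number of conjugacy classes. For a direct product, #classes(G x H) = #classes(G) * #classes(H). Z/6Z has 6 classes (abelian), D_9 has 6 classes, so 6 * 6 = 36, so Z/6Z x D_9 (order 108) has exactly 36 irreducible complex representations.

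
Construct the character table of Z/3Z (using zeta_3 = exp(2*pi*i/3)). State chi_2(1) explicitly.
Character table of Z/3Z (irreps indexed chi_0,...,chi_2 with chi_k(m) = zeta_3^(k*m), zeta_3 = exp(2*pi*i/3)):
  irrep \ class  {0} (size 1)  {1} (size 1)    {2} (size 1)  
  chi_0          1             1               1             
  chi_1          1             exp(2*I*pi/3)   exp(-2*I*pi/3)
  chi_2          1             exp(-2*I*pi/3)  exp(2*I*pi/3) 

Spot check: chi_2(1) = zeta_3^(2*1) = zeta_3^2 = exp(-2*I*pi/3).

Justification: Z/3Z is abelian, so all 3 irreducible complex representations are 1-dimensional. They are given by chi_k(m) = zeta_3^(k*m) for k = 0,...,2. Row orthogonality: sum_m chi_k(m) conj(chi_l(m)) = 3 * [k = l].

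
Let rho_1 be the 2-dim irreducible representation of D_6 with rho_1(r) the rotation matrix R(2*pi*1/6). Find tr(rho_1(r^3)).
chi_{rho_1}(r^3) = 2*cos(2*pi*1*3/6) = -2

Reasoning: rho_1(r^3) is rotation by angle 2*pi*1*3/6, whose trace is 2*cos(2*pi*1*3/6) = -2.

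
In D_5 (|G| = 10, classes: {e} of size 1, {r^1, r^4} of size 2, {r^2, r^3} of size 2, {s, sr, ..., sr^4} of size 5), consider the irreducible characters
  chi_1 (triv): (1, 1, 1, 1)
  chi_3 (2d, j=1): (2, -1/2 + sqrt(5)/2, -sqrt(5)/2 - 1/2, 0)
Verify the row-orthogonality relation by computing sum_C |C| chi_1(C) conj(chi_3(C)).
Sum = 0; so <chi_1, chi_3> = 0 (distinct irreducibles are orthogonal).

Argument: Compute term by term over conjugacy classes (|C| * chi_1(C) * conj(chi_3(C))):
  1*(1)*conj(2) + 2*(1)*conj(-1/2 + sqrt(5)/2) + 2*(1)*conj(-sqrt(5)/2 - 1/2) + 5*(1)*conj(0)
  = (2) + (-1 + sqrt(5)) + (-sqrt(5) - 1) + (0)
  = 0.
Dividing by |G| = 10 gives 0/10 = 0, matching the row-orthogonality relation <chi_1, chi_3> = [chi_1 = chi_3].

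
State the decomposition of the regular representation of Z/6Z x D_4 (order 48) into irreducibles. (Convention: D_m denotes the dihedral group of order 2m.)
Each irreducible V_i of dimension d_i appears with multiplicity d_i, i.e. rho_reg = (direct sum over all irreducibles V_i) d_i V_i. The irreducible dimensions for Z/6Z x D_4 are 1, 1, 1, 1, 1, 1, 1, 1, 1, 1, 1, 1, 1, 1, 1, 1, 1, 1, 1, 1, 1, 1, 1, 1, 2, 2, 2, 2, 2, 2: 24 irreducibles of dimension 1, each with multiplicity 1; 6 irreducibles of dimension 2, each with multiplicity 2. Total dimension 24*1*1 + 6*2*2 = 48 = |G|.

Details: General theorem: in the regular representation of a finite group G, each irreducible appears with multiplicity equal to its dimension. Check: dim(rho_reg) = sum d_i^2 = 1 + 1 + 1 + 1 + 1 + 1 + 1 + 1 + 1 + 1 + 1 + 1 + 1 + 1 + 1 + 1 + 1 + 1 + 1 + 1 + 1 + 1 + 1 + 1 + 4 + 4 + 4 + 4 + 4 + 4 = 48 = |G|.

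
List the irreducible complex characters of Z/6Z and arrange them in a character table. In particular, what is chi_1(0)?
Character table of Z/6Z (irreps indexed chi_0,...,chi_5 with chi_k(m) = zeta_6^(k*m), zeta_6 = exp(2*pi*i/6)):
  irrep \ class  {0} (size 1)  {1} (size 1)    {2} (size 1)    {3} (size 1)  {4} (size 1)    {5} (size 1)  
  chi_0          1             1               1               1             1               1             
  chi_1          1             exp(I*pi/3)     exp(2*I*pi/3)   -1            exp(-2*I*pi/3)  exp(-I*pi/3)  
  chi_2          1             exp(2*I*pi/3)   exp(-2*I*pi/3)  1             exp(2*I*pi/3)   exp(-2*I*pi/3)
  chi_3          1             -1              1               -1            1               -1            
  chi_4          1             exp(-2*I*pi/3)  exp(2*I*pi/3)   1             exp(-2*I*pi/3)  exp(2*I*pi/3) 
  chi_5          1             exp(-I*pi/3)    exp(-2*I*pi/3)  -1            exp(2*I*pi/3)   exp(I*pi/3)   

Spot check: chi_1(0) = zeta_6^(1*0) = zeta_6^0 = 1.

Reasoning: Z/6Z is abelian, so all 6 irreducible complex representations are 1-dimensional. They are given by chi_k(m) = zeta_6^(k*m) for k = 0,...,5. Row orthogonality: sum_m chi_k(m) conj(chi_l(m)) = 6 * [k = l].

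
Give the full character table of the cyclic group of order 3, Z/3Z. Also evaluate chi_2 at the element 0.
Character table of Z/3Z (irreps indexed chi_0,...,chi_2 with chi_k(m) = zeta_3^(k*m), zeta_3 = exp(2*pi*i/3)):
  irrep \ class  {0} (size 1)  {1} (size 1)    {2} (size 1)  
  chi_0          1             1               1             
  chi_1          1             exp(2*I*pi/3)   exp(-2*I*pi/3)
  chi_2          1             exp(-2*I*pi/3)  exp(2*I*pi/3) 

Spot check: chi_2(0) = zeta_3^(2*0) = zeta_3^0 = 1.

Solution. Z/3Z is abelian, so all 3 irreducible complex representations are 1-dimensional. They are given by chi_k(m) = zeta_3^(k*m) for k = 0,...,2. Row orthogonality: sum_m chi_k(m) conj(chi_l(m)) = 3 * [k = l].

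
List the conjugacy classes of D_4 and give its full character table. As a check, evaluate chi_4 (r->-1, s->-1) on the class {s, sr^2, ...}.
Conjugacy classes: {e} of size 1, {r^2} of size 1, {r^1, r^3} of size 2, {s, sr^2, ...} of size 2, {sr, sr^3, ...} of size 2.
Character table:
  irrep \ class              {e} (size 1)  {r^2} (size 1)  {r^1, r^3} (size 2)  {s, sr^2, ...} (size 2)  {sr, sr^3, ...} (size 2)
  chi_1 (triv)               1             1               1                    1                        1                       
  chi_2 (sign: r->1, s->-1)  1             1               1                    -1                       -1                      
  chi_3 (r->-1, s->1)        1             1               -1                   1                        -1                      
  chi_4 (r->-1, s->-1)       1             1               -1                   -1                       1                       
  chi_5 (2d, j=1)            2             -2              0                    0                        0                       

Spot check: chi_4 (r->-1, s->-1) on {s, sr^2, ...} = -1.

Details: D_4 has order 2*4 = 8 with 5 conjugacy classes, hence 5 irreducibles. Sum of squared dims 1 + 1 + 1 + 1 + 4 = 8 = |G|. Linear characters come from the abelianisation; the 2-dimensional irreps have character r^k -> 2*cos(2*pi*j*k/4), reflections -> 0.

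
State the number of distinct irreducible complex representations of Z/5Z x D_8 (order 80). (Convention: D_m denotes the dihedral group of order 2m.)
35

Explanation: The number of irreducible complex representations of a finite group equals its number of conjugacy classes. For a direct product, #classes(G x H) = #classes(G) * #classes(H). Z/5Z has 5 classes (abelian), D_8 has 7 classes, so 5 * 7 = 35, so Z/5Z x D_8 (order 80) has exactly 35 irreducible complex representations.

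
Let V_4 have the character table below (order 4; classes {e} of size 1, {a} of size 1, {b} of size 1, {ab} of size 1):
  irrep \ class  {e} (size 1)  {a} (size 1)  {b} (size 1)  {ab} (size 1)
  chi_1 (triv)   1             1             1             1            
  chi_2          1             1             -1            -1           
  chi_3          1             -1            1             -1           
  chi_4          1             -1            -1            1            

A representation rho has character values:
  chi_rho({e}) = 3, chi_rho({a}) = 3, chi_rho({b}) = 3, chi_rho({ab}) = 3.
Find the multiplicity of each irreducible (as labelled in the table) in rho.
Multiplicities: chi_1: 3, chi_2: 0, chi_3: 0, chi_4: 0.

Use <chi_rho, chi> = (1/|G|) sum_C |C| * chi_rho(C) * conj(chi(C)) with |G| = 4 for each irreducible chi in the table:
  <chi_rho, chi_1> = (1/4)[1*(3)*conj(1) + 1*(3)*conj(1) + 1*(3)*conj(1) + 1*(3)*conj(1)]
      = (1/4)[(3) + (3) + (3) + (3)] = 12/4 = 3
  <chi_rho, chi_2> = (1/4)[1*(3)*conj(1) + 1*(3)*conj(1) + 1*(3)*conj(-1) + 1*(3)*conj(-1)]
      = (1/4)[(3) + (3) + (-3) + (-3)] = 0/4 = 0
  <chi_rho, chi_3> = (1/4)[1*(3)*conj(1) + 1*(3)*conj(-1) + 1*(3)*conj(1) + 1*(3)*conj(-1)]
      = (1/4)[(3) + (-3) + (3) + (-3)] = 0/4 = 0
  <chi_rho, chi_4> = (1/4)[1*(3)*conj(1) + 1*(3)*conj(-1) + 1*(3)*conj(-1) + 1*(3)*conj(1)]
      = (1/4)[(3) + (-3) + (-3) + (3)] = 0/4 = 0
Dimension check: dim(rho) = sum (mult * dim) = 3*1 + 0*1 + 0*1 + 0*1 = 3 = chi_rho(e) = 3.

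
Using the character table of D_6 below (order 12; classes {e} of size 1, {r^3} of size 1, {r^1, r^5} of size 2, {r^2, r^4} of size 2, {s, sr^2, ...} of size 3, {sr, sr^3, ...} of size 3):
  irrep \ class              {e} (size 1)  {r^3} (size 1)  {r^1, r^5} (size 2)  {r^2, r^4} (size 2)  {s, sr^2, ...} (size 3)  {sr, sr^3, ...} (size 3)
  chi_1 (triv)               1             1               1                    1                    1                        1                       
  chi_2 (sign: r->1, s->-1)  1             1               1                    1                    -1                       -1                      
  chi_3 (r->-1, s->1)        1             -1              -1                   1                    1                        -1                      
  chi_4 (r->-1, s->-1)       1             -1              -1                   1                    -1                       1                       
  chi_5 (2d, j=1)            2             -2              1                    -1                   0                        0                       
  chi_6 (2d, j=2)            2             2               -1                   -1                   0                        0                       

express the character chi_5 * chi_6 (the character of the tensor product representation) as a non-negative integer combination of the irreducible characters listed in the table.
chi_5 tensor chi_6 = chi_3 + chi_4 + chi_5 (all other irreducibles have multiplicity 0).

Why: The character of a tensor product is the pointwise product (chi_5 * chi_6)(C) = chi_5(C) * chi_6(C):
  {e}: (2)*(2), {r^3}: (-2)*(2), {r^1, r^5}: (1)*(-1), {r^2, r^4}: (-1)*(-1), {s, sr^2, ...}: (0)*(0), {sr, sr^3, ...}: (0)*(0)
so (chi_5 * chi_6) takes values
  {e} -> 4, {r^3} -> -4, {r^1, r^5} -> -1, {r^2, r^4} -> 1, {s, sr^2, ...} -> 0, {sr, sr^3, ...} -> 0.
Now take the inner product of this character with each irreducible chi from the table, <chi_5*chi_6, chi> = (1/12) sum_C |C| (chi_5*chi_6)(C) conj(chi(C)):
  <chi_5*chi_6, chi_1> = (1/12)[1*(4)*conj(1) + 1*(-4)*conj(1) + 2*(-1)*conj(1) + 2*(1)*conj(1) + 3*(0)*conj(1) + 3*(0)*conj(1)]
      = (1/12)[(4) + (-4) + (-2) + (2) + (0) + (0)] = 0/12 = 0
  <chi_5*chi_6, chi_2> = (1/12)[1*(4)*conj(1) + 1*(-4)*conj(1) + 2*(-1)*conj(1) + 2*(1)*conj(1) + 3*(0)*conj(-1) + 3*(0)*conj(-1)]
      = (1/12)[(4) + (-4) + (-2) + (2) + (0) + (0)] = 0/12 = 0
  <chi_5*chi_6, chi_3> = (1/12)[1*(4)*conj(1) + 1*(-4)*conj(-1) + 2*(-1)*conj(-1) + 2*(1)*conj(1) + 3*(0)*conj(1) + 3*(0)*conj(-1)]
      = (1/12)[(4) + (4) + (2) + (2) + (0) + (0)] = 12/12 = 1
  <chi_5*chi_6, chi_4> = (1/12)[1*(4)*conj(1) + 1*(-4)*conj(-1) + 2*(-1)*conj(-1) + 2*(1)*conj(1) + 3*(0)*conj(-1) + 3*(0)*conj(1)]
      = (1/12)[(4) + (4) + (2) + (2) + (0) + (0)] = 12/12 = 1
  <chi_5*chi_6, chi_5> = (1/12)[1*(4)*conj(2) + 1*(-4)*conj(-2) + 2*(-1)*conj(1) + 2*(1)*conj(-1) + 3*(0)*conj(0) + 3*(0)*conj(0)]
      = (1/12)[(8) + (8) + (-2) + (-2) + (0) + (0)] = 12/12 = 1
  <chi_5*chi_6, chi_6> = (1/12)[1*(4)*conj(2) + 1*(-4)*conj(2) + 2*(-1)*conj(-1) + 2*(1)*conj(-1) + 3*(0)*conj(0) + 3*(0)*conj(0)]
      = (1/12)[(8) + (-8) + (2) + (-2) + (0) + (0)] = 0/12 = 0
Hence the multiplicities are chi_3: 1, chi_4: 1, chi_5: 1. Dimension check: dim(chi_5)*dim(chi_6) = 2*2 = 4 and sum (mult * dim) = 1*1 + 1*1 + 1*2 = 4.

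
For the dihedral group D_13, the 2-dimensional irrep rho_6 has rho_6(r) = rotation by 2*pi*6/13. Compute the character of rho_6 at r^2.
chi_{rho_6}(r^2) = 2*cos(2*pi*6*2/13) = 2*cos(2*pi/13)

Derivation: rho_6(r^2) is rotation by angle 2*pi*6*2/13, whose trace is 2*cos(2*pi*6*2/13) = 2*cos(2*pi/13).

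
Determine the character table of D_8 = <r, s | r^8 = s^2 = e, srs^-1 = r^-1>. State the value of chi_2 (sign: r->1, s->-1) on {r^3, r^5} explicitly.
Conjugacy classes: {e} of size 1, {r^4} of size 1, {r^1, r^7} of size 2, {r^2, r^6} of size 2, {r^3, r^5} of size 2, {s, sr^2, ...} of size 4, {sr, sr^3, ...} of size 4.
Character table:
  irrep \ class              {e} (size 1)  {r^4} (size 1)  {r^1, r^7} (size 2)  {r^2, r^6} (size 2)  {r^3, r^5} (size 2)  {s, sr^2, ...} (size 4)  {sr, sr^3, ...} (size 4)
  chi_1 (triv)               1             1               1                    1                    1                    1                        1                       
  chi_2 (sign: r->1, s->-1)  1             1               1                    1                    1                    -1                       -1                      
  chi_3 (r->-1, s->1)        1             1               -1                   1                    -1                   1                        -1                      
  chi_4 (r->-1, s->-1)       1             1               -1                   1                    -1                   -1                       1                       
  chi_5 (2d, j=1)            2             -2              sqrt(2)              0                    -sqrt(2)             0                        0                       
  chi_6 (2d, j=2)            2             2               0                    -2                   0                    0                        0                       
  chi_7 (2d, j=3)            2             -2              -sqrt(2)             0                    sqrt(2)              0                        0                       

Spot check: chi_2 (sign: r->1, s->-1) on {r^3, r^5} = 1.

Details: D_8 has order 2*8 = 16 with 7 conjugacy classes, hence 7 irreducibles. Sum of squared dims 1 + 1 + 1 + 1 + 4 + 4 + 4 = 16 = |G|. Linear characters come from the abelianisation; the 2-dimensional irreps have character r^k -> 2*cos(2*pi*j*k/8), reflections -> 0.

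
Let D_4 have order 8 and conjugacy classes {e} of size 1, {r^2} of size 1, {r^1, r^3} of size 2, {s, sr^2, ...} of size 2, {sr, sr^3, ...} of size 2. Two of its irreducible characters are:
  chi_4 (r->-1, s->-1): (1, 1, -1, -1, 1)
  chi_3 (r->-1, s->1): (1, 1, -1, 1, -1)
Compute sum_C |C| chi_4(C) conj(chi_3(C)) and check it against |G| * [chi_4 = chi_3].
Sum = 0; so <chi_4, chi_3> = 0 (distinct irreducibles are orthogonal).

Reasoning: Compute term by term over conjugacy classes (|C| * chi_4(C) * conj(chi_3(C))):
  1*(1)*conj(1) + 1*(1)*conj(1) + 2*(-1)*conj(-1) + 2*(-1)*conj(1) + 2*(1)*conj(-1)
  = (1) + (1) + (2) + (-2) + (-2)
  = 0.
Dividing by |G| = 8 gives 0/8 = 0, matching the row-orthogonality relation <chi_4, chi_3> = [chi_4 = chi_3].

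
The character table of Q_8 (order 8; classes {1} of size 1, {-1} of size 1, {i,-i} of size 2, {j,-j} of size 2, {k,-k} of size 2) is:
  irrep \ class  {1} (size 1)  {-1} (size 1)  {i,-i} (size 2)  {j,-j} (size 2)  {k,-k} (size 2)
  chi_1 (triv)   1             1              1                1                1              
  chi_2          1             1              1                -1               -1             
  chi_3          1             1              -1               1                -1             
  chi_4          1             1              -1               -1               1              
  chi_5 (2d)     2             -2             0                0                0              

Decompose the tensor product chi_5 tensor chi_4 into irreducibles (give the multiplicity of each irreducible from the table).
chi_5 tensor chi_4 = chi_5 (all other irreducibles have multiplicity 0).

Justification: The character of a tensor product is the pointwise product (chi_5 * chi_4)(C) = chi_5(C) * chi_4(C):
  {1}: (2)*(1), {-1}: (-2)*(1), {i,-i}: (0)*(-1), {j,-j}: (0)*(-1), {k,-k}: (0)*(1)
so (chi_5 * chi_4) takes values
  {1} -> 2, {-1} -> -2, {i,-i} -> 0, {j,-j} -> 0, {k,-k} -> 0.
Now take the inner product of this character with each irreducible chi from the table, <chi_5*chi_4, chi> = (1/8) sum_C |C| (chi_5*chi_4)(C) conj(chi(C)):
  <chi_5*chi_4, chi_1> = (1/8)[1*(2)*conj(1) + 1*(-2)*conj(1) + 2*(0)*conj(1) + 2*(0)*conj(1) + 2*(0)*conj(1)]
      = (1/8)[(2) + (-2) + (0) + (0) + (0)] = 0/8 = 0
  <chi_5*chi_4, chi_2> = (1/8)[1*(2)*conj(1) + 1*(-2)*conj(1) + 2*(0)*conj(1) + 2*(0)*conj(-1) + 2*(0)*conj(-1)]
      = (1/8)[(2) + (-2) + (0) + (0) + (0)] = 0/8 = 0
  <chi_5*chi_4, chi_3> = (1/8)[1*(2)*conj(1) + 1*(-2)*conj(1) + 2*(0)*conj(-1) + 2*(0)*conj(1) + 2*(0)*conj(-1)]
      = (1/8)[(2) + (-2) + (0) + (0) + (0)] = 0/8 = 0
  <chi_5*chi_4, chi_4> = (1/8)[1*(2)*conj(1) + 1*(-2)*conj(1) + 2*(0)*conj(-1) + 2*(0)*conj(-1) + 2*(0)*conj(1)]
      = (1/8)[(2) + (-2) + (0) + (0) + (0)] = 0/8 = 0
  <chi_5*chi_4, chi_5> = (1/8)[1*(2)*conj(2) + 1*(-2)*conj(-2) + 2*(0)*conj(0) + 2*(0)*conj(0) + 2*(0)*conj(0)]
      = (1/8)[(4) + (4) + (0) + (0) + (0)] = 8/8 = 1
Hence the multiplicities are chi_5: 1. Dimension check: dim(chi_5)*dim(chi_4) = 2*1 = 2 and sum (mult * dim) = 1*2 = 2.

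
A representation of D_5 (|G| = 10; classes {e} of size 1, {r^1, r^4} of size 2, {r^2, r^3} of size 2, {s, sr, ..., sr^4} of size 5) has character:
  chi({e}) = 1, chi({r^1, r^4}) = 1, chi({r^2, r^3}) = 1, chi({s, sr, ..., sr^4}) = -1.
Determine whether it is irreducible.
Irreducible: <chi, chi> = 1.

Working: <chi, chi> = (1/|G|) sum_C |C| * |chi(C)|^2 = (1/10)[1*|1|^2 + 2*|1|^2 + 2*|1|^2 + 5*|-1|^2]
  = (1/10)[(1) + (2) + (2) + (5)] = 10/10 = 1.
A character is irreducible iff <chi, chi> = 1, so this representation is irreducible.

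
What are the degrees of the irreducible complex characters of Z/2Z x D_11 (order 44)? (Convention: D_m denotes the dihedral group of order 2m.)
Dimensions: 1, 1, 1, 1, 2, 2, 2, 2, 2, 2, 2, 2, 2, 2

Justification: There are 14 irreducibles (= number of conjugacy classes). Their dimensions d_i satisfy sum d_i^2 = |G| = 44: 1 + 1 + 1 + 1 + 4 + 4 + 4 + 4 + 4 + 4 + 4 + 4 + 4 + 4 = 44. (For the product with Z/2Z: each of the 2 1-dim characters of Z/2Z tensors with each irrep of D_11, giving 2 copies of each D_11-dimension.)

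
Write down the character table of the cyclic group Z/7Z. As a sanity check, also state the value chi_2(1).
Character table of Z/7Z (irreps indexed chi_0,...,chi_6 with chi_k(m) = zeta_7^(k*m), zeta_7 = exp(2*pi*i/7)):
  irrep \ class  {0} (size 1)  {1} (size 1)    {2} (size 1)    {3} (size 1)    {4} (size 1)    {5} (size 1)    {6} (size 1)  
  chi_0          1             1               1               1               1               1               1             
  chi_1          1             exp(2*I*pi/7)   exp(4*I*pi/7)   exp(6*I*pi/7)   exp(-6*I*pi/7)  exp(-4*I*pi/7)  exp(-2*I*pi/7)
  chi_2          1             exp(4*I*pi/7)   exp(-6*I*pi/7)  exp(-2*I*pi/7)  exp(2*I*pi/7)   exp(6*I*pi/7)   exp(-4*I*pi/7)
  chi_3          1             exp(6*I*pi/7)   exp(-2*I*pi/7)  exp(4*I*pi/7)   exp(-4*I*pi/7)  exp(2*I*pi/7)   exp(-6*I*pi/7)
  chi_4          1             exp(-6*I*pi/7)  exp(2*I*pi/7)   exp(-4*I*pi/7)  exp(4*I*pi/7)   exp(-2*I*pi/7)  exp(6*I*pi/7) 
  chi_5          1             exp(-4*I*pi/7)  exp(6*I*pi/7)   exp(2*I*pi/7)   exp(-2*I*pi/7)  exp(-6*I*pi/7)  exp(4*I*pi/7) 
  chi_6          1             exp(-2*I*pi/7)  exp(-4*I*pi/7)  exp(-6*I*pi/7)  exp(6*I*pi/7)   exp(4*I*pi/7)   exp(2*I*pi/7) 

Spot check: chi_2(1) = zeta_7^(2*1) = zeta_7^2 = exp(4*I*pi/7).

Argument: Z/7Z is abelian, so all 7 irreducible complex representations are 1-dimensional. They are given by chi_k(m) = zeta_7^(k*m) for k = 0,...,6. Row orthogonality: sum_m chi_k(m) conj(chi_l(m)) = 7 * [k = l].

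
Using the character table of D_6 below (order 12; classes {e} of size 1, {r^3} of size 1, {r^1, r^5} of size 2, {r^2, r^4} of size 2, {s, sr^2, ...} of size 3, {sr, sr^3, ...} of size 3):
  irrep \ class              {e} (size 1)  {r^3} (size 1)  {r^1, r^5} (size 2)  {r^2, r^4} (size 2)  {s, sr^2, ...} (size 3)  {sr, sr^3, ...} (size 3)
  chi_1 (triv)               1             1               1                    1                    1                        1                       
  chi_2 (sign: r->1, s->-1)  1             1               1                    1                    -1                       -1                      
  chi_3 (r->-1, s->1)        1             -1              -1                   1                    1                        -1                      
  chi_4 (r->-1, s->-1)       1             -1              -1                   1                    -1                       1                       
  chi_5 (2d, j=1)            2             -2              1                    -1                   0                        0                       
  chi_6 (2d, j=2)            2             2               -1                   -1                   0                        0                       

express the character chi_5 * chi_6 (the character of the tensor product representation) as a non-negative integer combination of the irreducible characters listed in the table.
chi_5 tensor chi_6 = chi_3 + chi_4 + chi_5 (all other irreducibles have multiplicity 0).

Reasoning: The character of a tensor product is the pointwise product (chi_5 * chi_6)(C) = chi_5(C) * chi_6(C):
  {e}: (2)*(2), {r^3}: (-2)*(2), {r^1, r^5}: (1)*(-1), {r^2, r^4}: (-1)*(-1), {s, sr^2, ...}: (0)*(0), {sr, sr^3, ...}: (0)*(0)
so (chi_5 * chi_6) takes values
  {e} -> 4, {r^3} -> -4, {r^1, r^5} -> -1, {r^2, r^4} -> 1, {s, sr^2, ...} -> 0, {sr, sr^3, ...} -> 0.
Now take the inner product of this character with each irreducible chi from the table, <chi_5*chi_6, chi> = (1/12) sum_C |C| (chi_5*chi_6)(C) conj(chi(C)):
  <chi_5*chi_6, chi_1> = (1/12)[1*(4)*conj(1) + 1*(-4)*conj(1) + 2*(-1)*conj(1) + 2*(1)*conj(1) + 3*(0)*conj(1) + 3*(0)*conj(1)]
      = (1/12)[(4) + (-4) + (-2) + (2) + (0) + (0)] = 0/12 = 0
  <chi_5*chi_6, chi_2> = (1/12)[1*(4)*conj(1) + 1*(-4)*conj(1) + 2*(-1)*conj(1) + 2*(1)*conj(1) + 3*(0)*conj(-1) + 3*(0)*conj(-1)]
      = (1/12)[(4) + (-4) + (-2) + (2) + (0) + (0)] = 0/12 = 0
  <chi_5*chi_6, chi_3> = (1/12)[1*(4)*conj(1) + 1*(-4)*conj(-1) + 2*(-1)*conj(-1) + 2*(1)*conj(1) + 3*(0)*conj(1) + 3*(0)*conj(-1)]
      = (1/12)[(4) + (4) + (2) + (2) + (0) + (0)] = 12/12 = 1
  <chi_5*chi_6, chi_4> = (1/12)[1*(4)*conj(1) + 1*(-4)*conj(-1) + 2*(-1)*conj(-1) + 2*(1)*conj(1) + 3*(0)*conj(-1) + 3*(0)*conj(1)]
      = (1/12)[(4) + (4) + (2) + (2) + (0) + (0)] = 12/12 = 1
  <chi_5*chi_6, chi_5> = (1/12)[1*(4)*conj(2) + 1*(-4)*conj(-2) + 2*(-1)*conj(1) + 2*(1)*conj(-1) + 3*(0)*conj(0) + 3*(0)*conj(0)]
      = (1/12)[(8) + (8) + (-2) + (-2) + (0) + (0)] = 12/12 = 1
  <chi_5*chi_6, chi_6> = (1/12)[1*(4)*conj(2) + 1*(-4)*conj(2) + 2*(-1)*conj(-1) + 2*(1)*conj(-1) + 3*(0)*conj(0) + 3*(0)*conj(0)]
      = (1/12)[(8) + (-8) + (2) + (-2) + (0) + (0)] = 0/12 = 0
Hence the multiplicities are chi_3: 1, chi_4: 1, chi_5: 1. Dimension check: dim(chi_5)*dim(chi_6) = 2*2 = 4 and sum (mult * dim) = 1*1 + 1*1 + 1*2 = 4.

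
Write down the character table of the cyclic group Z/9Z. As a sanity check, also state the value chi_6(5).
Character table of Z/9Z (irreps indexed chi_0,...,chi_8 with chi_k(m) = zeta_9^(k*m), zeta_9 = exp(2*pi*i/9)):
  irrep \ class  {0} (size 1)  {1} (size 1)    {2} (size 1)    {3} (size 1)    {4} (size 1)    {5} (size 1)    {6} (size 1)    {7} (size 1)    {8} (size 1)  
  chi_0          1             1               1               1               1               1               1               1               1             
  chi_1          1             exp(2*I*pi/9)   exp(4*I*pi/9)   exp(2*I*pi/3)   exp(8*I*pi/9)   exp(-8*I*pi/9)  exp(-2*I*pi/3)  exp(-4*I*pi/9)  exp(-2*I*pi/9)
  chi_2          1             exp(4*I*pi/9)   exp(8*I*pi/9)   exp(-2*I*pi/3)  exp(-2*I*pi/9)  exp(2*I*pi/9)   exp(2*I*pi/3)   exp(-8*I*pi/9)  exp(-4*I*pi/9)
  chi_3          1             exp(2*I*pi/3)   exp(-2*I*pi/3)  1               exp(2*I*pi/3)   exp(-2*I*pi/3)  1               exp(2*I*pi/3)   exp(-2*I*pi/3)
  chi_4          1             exp(8*I*pi/9)   exp(-2*I*pi/9)  exp(2*I*pi/3)   exp(-4*I*pi/9)  exp(4*I*pi/9)   exp(-2*I*pi/3)  exp(2*I*pi/9)   exp(-8*I*pi/9)
  chi_5          1             exp(-8*I*pi/9)  exp(2*I*pi/9)   exp(-2*I*pi/3)  exp(4*I*pi/9)   exp(-4*I*pi/9)  exp(2*I*pi/3)   exp(-2*I*pi/9)  exp(8*I*pi/9) 
  chi_6          1             exp(-2*I*pi/3)  exp(2*I*pi/3)   1               exp(-2*I*pi/3)  exp(2*I*pi/3)   1               exp(-2*I*pi/3)  exp(2*I*pi/3) 
  chi_7          1             exp(-4*I*pi/9)  exp(-8*I*pi/9)  exp(2*I*pi/3)   exp(2*I*pi/9)   exp(-2*I*pi/9)  exp(-2*I*pi/3)  exp(8*I*pi/9)   exp(4*I*pi/9) 
  chi_8          1             exp(-2*I*pi/9)  exp(-4*I*pi/9)  exp(-2*I*pi/3)  exp(-8*I*pi/9)  exp(8*I*pi/9)   exp(2*I*pi/3)   exp(4*I*pi/9)   exp(2*I*pi/9) 

Spot check: chi_6(5) = zeta_9^(6*5) = zeta_9^30 = exp(2*I*pi/3).

Solution. Z/9Z is abelian, so all 9 irreducible complex representations are 1-dimensional. They are given by chi_k(m) = zeta_9^(k*m) for k = 0,...,8. Row orthogonality: sum_m chi_k(m) conj(chi_l(m)) = 9 * [k = l].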